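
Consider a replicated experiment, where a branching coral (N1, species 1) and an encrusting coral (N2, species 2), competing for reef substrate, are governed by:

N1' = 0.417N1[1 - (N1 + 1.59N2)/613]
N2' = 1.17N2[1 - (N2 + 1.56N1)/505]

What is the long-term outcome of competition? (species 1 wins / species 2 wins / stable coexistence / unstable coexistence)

Compare the nullcline intercepts: K1/α12 = 613/1.59 = 386 < K2 = 505; K2/α21 = 505/1.56 = 324 < K1 = 613.
Since both are reversed, neither can invade when rare; the interior point is a saddle.

unstable coexistence (outcome depends on initial conditions)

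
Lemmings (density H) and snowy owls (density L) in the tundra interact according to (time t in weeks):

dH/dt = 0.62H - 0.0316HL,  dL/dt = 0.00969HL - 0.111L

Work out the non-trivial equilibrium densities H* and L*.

H* ≈ 11.5, L* ≈ 19.6

Set dL/dt = 0 with L > 0: 0.00969H - 0.111 = 0, so H* = 0.111/0.00969 = 11.5.
Set dH/dt = 0 with H > 0: 0.62 - 0.0316L = 0, so L* = 0.62/0.0316 = 19.6.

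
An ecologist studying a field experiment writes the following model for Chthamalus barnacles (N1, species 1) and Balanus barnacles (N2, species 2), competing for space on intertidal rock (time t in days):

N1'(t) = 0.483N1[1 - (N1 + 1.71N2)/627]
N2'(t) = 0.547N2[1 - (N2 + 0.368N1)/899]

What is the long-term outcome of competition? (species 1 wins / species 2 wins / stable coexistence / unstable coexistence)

Compare the nullcline intercepts: K1/α12 = 627/1.71 = 367 < K2 = 899; K2/α21 = 899/0.368 = 2440 > K1 = 627.
Since the inequalities point opposite ways, species 2 can invade but species 1 cannot.

species 2 excludes species 1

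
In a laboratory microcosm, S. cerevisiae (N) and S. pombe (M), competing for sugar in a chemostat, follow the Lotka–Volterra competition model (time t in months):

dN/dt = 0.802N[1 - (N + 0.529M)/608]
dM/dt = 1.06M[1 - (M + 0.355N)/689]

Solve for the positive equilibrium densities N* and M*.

N* ≈ 300, M* ≈ 583

Setting both brackets to zero gives the nullclines N + 0.529M = 608 and 0.355N + M = 689.
Substituting M = 689 - 0.355N into the first: N(1 - 0.529·0.355) = 608 - 0.529·689.
So N* = 244/0.812 = 300, and then M* = 689 - 0.355·300 = 583.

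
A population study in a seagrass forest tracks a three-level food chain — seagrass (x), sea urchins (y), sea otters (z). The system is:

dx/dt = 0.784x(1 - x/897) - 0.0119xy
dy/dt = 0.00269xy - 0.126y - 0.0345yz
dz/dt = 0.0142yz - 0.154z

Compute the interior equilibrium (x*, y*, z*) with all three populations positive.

From dz/dt = 0: 0.0142y* = 0.154, so y* = 10.8.
From dx/dt = 0: 0.784(1 - x*/897) = 0.0119·10.8, giving x* = 897·(1 - 0.165) = 749.
From dy/dt = 0: 0.00269·749 - 0.126 = 0.0345z*, so z* = 1.89/0.0345 = 54.8.

x* ≈ 749, y* ≈ 10.8, z* ≈ 54.8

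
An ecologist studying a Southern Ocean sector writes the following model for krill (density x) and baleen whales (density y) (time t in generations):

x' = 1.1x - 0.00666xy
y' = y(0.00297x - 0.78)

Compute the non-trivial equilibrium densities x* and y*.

Set dy/dt = 0 with y > 0: 0.00297x - 0.78 = 0, so x* = 0.78/0.00297 = 263.
Set dx/dt = 0 with x > 0: 1.1 - 0.00666y = 0, so y* = 1.1/0.00666 = 165.

x* ≈ 263, y* ≈ 165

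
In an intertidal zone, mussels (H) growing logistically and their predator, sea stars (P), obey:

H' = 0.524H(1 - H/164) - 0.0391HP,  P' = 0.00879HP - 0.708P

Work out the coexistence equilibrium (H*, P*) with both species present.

From dP/dt = 0 with P > 0: 0.00879H* = 0.708, so H* = 80.5.
Substitute into dH/dt = 0: 0.524(1 - 80.5/164) = 0.0391P*.
The bracket is 0.509, giving P* = 0.267/0.0391 = 6.82.

H* ≈ 80.5, P* ≈ 6.82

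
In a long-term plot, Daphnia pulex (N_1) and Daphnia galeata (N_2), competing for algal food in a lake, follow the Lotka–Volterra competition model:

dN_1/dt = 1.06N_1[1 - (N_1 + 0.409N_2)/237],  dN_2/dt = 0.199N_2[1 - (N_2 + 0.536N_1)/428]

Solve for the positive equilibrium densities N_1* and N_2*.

Setting both brackets to zero gives the nullclines N_1 + 0.409N_2 = 237 and 0.536N_1 + N_2 = 428.
Substituting N_2 = 428 - 0.536N_1 into the first: N_1(1 - 0.409·0.536) = 237 - 0.409·428.
So N_1* = 61.9/0.781 = 79.3, and then N_2* = 428 - 0.536·79.3 = 385.

N_1* ≈ 79.3, N_2* ≈ 385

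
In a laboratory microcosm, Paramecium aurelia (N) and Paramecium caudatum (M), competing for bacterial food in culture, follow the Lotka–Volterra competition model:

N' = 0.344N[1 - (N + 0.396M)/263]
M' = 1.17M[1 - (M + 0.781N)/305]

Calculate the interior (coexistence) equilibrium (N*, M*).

N* ≈ 206, M* ≈ 144

Setting both brackets to zero gives the nullclines N + 0.396M = 263 and 0.781N + M = 305.
Substituting M = 305 - 0.781N into the first: N(1 - 0.396·0.781) = 263 - 0.396·305.
So N* = 142/0.691 = 206, and then M* = 305 - 0.781·206 = 144.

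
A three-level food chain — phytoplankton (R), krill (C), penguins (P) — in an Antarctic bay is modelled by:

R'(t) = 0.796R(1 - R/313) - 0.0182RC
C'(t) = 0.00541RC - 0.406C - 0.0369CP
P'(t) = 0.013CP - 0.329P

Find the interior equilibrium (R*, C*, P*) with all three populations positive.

R* ≈ 132, C* ≈ 25.3, P* ≈ 8.33

From dP/dt = 0: 0.013C* = 0.329, so C* = 25.3.
From dR/dt = 0: 0.796(1 - R*/313) = 0.0182·25.3, giving R* = 313·(1 - 0.579) = 132.
From dC/dt = 0: 0.00541·132 - 0.406 = 0.0369P*, so P* = 0.307/0.0369 = 8.33.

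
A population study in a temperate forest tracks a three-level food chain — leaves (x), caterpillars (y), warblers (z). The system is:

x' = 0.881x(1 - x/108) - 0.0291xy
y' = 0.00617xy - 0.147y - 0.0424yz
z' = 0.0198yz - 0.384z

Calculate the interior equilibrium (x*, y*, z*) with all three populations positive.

x* ≈ 38.8, y* ≈ 19.4, z* ≈ 2.18

From dz/dt = 0: 0.0198y* = 0.384, so y* = 19.4.
From dx/dt = 0: 0.881(1 - x*/108) = 0.0291·19.4, giving x* = 108·(1 - 0.641) = 38.8.
From dy/dt = 0: 0.00617·38.8 - 0.147 = 0.0424z*, so z* = 0.0925/0.0424 = 2.18.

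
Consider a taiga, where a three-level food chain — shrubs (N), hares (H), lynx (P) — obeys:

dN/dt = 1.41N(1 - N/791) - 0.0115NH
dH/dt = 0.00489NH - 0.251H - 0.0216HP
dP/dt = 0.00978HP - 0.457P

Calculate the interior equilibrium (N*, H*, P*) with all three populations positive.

N* ≈ 490, H* ≈ 46.7, P* ≈ 99.2

From dP/dt = 0: 0.00978H* = 0.457, so H* = 46.7.
From dN/dt = 0: 1.41(1 - N*/791) = 0.0115·46.7, giving N* = 791·(1 - 0.381) = 490.
From dH/dt = 0: 0.00489·490 - 0.251 = 0.0216P*, so P* = 2.14/0.0216 = 99.2.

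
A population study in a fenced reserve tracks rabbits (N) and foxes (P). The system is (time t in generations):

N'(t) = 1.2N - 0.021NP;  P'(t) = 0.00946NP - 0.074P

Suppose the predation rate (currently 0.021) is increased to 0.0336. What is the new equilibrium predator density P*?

At the interior fixed point, setting dN/dt = 0 with N > 0 fixes P* = (prey growth rate)/(NP coefficient) — independent of the other coefficients.
With the change, P* = 1.2/0.0336 = 35.7; it falls from 57.1.

P* ≈ 35.7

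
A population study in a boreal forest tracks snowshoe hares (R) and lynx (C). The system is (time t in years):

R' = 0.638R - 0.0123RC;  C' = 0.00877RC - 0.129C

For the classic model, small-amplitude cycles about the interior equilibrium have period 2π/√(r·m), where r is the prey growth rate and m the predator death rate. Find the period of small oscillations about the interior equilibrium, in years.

Here r = 0.638 and m = 0.129, so r·m = 0.0823.
ω = √0.0823 = 0.287 per year, hence T = 2π/ω ≈ 21.9 years.

T ≈ 21.9 years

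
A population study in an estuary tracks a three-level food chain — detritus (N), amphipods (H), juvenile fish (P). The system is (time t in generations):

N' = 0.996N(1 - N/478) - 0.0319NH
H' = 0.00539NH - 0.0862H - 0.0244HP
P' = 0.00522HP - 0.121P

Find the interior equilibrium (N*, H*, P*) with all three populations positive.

From dP/dt = 0: 0.00522H* = 0.121, so H* = 23.2.
From dN/dt = 0: 0.996(1 - N*/478) = 0.0319·23.2, giving N* = 478·(1 - 0.742) = 123.
From dH/dt = 0: 0.00539·123 - 0.0862 = 0.0244P*, so P* = 0.577/0.0244 = 23.7.

N* ≈ 123, H* ≈ 23.2, P* ≈ 23.7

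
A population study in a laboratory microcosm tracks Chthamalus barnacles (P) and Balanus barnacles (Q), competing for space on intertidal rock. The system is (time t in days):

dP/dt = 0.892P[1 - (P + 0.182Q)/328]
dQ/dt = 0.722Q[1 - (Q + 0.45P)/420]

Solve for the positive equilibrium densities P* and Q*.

P* ≈ 274, Q* ≈ 297

Setting both brackets to zero gives the nullclines P + 0.182Q = 328 and 0.45P + Q = 420.
Substituting Q = 420 - 0.45P into the first: P(1 - 0.182·0.45) = 328 - 0.182·420.
So P* = 252/0.918 = 274, and then Q* = 420 - 0.45·274 = 297.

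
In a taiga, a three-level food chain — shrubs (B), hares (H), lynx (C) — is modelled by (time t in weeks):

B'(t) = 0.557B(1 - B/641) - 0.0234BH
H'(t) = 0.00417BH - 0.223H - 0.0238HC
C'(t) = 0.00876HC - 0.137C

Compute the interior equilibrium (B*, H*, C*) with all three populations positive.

From dC/dt = 0: 0.00876H* = 0.137, so H* = 15.6.
From dB/dt = 0: 0.557(1 - B*/641) = 0.0234·15.6, giving B* = 641·(1 - 0.657) = 220.
From dH/dt = 0: 0.00417·220 - 0.223 = 0.0238C*, so C* = 0.694/0.0238 = 29.2.

B* ≈ 220, H* ≈ 15.6, C* ≈ 29.2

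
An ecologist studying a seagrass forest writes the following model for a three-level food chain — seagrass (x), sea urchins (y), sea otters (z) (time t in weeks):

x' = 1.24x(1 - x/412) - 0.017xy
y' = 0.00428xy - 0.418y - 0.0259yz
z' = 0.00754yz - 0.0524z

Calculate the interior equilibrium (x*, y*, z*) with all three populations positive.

x* ≈ 373, y* ≈ 6.95, z* ≈ 45.5

From dz/dt = 0: 0.00754y* = 0.0524, so y* = 6.95.
From dx/dt = 0: 1.24(1 - x*/412) = 0.017·6.95, giving x* = 412·(1 - 0.0953) = 373.
From dy/dt = 0: 0.00428·373 - 0.418 = 0.0259z*, so z* = 1.18/0.0259 = 45.5.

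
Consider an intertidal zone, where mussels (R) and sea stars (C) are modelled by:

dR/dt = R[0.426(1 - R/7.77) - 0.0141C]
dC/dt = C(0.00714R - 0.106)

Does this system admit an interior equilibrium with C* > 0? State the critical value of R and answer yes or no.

Threshold R = 14.8; K < 14.8, so no, the predator goes extinct.

The predator equation gives dC/dt > 0 only when R > 0.106/0.00714 = 14.8.
Without the predator, R → K = 7.77. Since 7.77 < 14.8, the predator cannot invade.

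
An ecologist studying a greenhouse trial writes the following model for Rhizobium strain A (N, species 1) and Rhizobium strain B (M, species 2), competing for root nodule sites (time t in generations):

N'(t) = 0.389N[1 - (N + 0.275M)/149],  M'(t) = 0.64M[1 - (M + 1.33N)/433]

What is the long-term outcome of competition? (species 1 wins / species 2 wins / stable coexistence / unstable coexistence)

stable coexistence

Compare the nullcline intercepts: K1/α12 = 149/0.275 = 542 > K2 = 433; K2/α21 = 433/1.33 = 326 > K1 = 149.
Since both inequalities hold, each species can invade when rare, so the interior equilibrium is stable.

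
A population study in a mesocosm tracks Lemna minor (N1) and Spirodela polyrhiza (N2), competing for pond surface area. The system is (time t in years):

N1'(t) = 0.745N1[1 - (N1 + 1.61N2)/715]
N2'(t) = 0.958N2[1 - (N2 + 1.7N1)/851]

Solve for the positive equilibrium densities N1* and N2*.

N1* ≈ 377, N2* ≈ 210

Setting both brackets to zero gives the nullclines N1 + 1.61N2 = 715 and 1.7N1 + N2 = 851.
Substituting N2 = 851 - 1.7N1 into the first: N1(1 - 1.61·1.7) = 715 - 1.61·851.
So N1* = -655/-1.74 = 377, and then N2* = 851 - 1.7·377 = 210.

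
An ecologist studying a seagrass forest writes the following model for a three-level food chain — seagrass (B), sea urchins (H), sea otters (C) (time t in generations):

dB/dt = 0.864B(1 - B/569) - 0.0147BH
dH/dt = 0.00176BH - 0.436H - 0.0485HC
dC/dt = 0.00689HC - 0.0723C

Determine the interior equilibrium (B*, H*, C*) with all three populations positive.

From dC/dt = 0: 0.00689H* = 0.0723, so H* = 10.5.
From dB/dt = 0: 0.864(1 - B*/569) = 0.0147·10.5, giving B* = 569·(1 - 0.179) = 467.
From dH/dt = 0: 0.00176·467 - 0.436 = 0.0485C*, so C* = 0.387/0.0485 = 7.97.

B* ≈ 467, H* ≈ 10.5, C* ≈ 7.97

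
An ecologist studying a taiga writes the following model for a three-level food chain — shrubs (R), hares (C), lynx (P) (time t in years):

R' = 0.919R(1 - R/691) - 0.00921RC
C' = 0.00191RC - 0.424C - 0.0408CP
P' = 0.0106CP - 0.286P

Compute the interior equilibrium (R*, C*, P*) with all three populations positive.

From dP/dt = 0: 0.0106C* = 0.286, so C* = 27.
From dR/dt = 0: 0.919(1 - R*/691) = 0.00921·27, giving R* = 691·(1 - 0.27) = 504.
From dC/dt = 0: 0.00191·504 - 0.424 = 0.0408P*, so P* = 0.539/0.0408 = 13.2.

R* ≈ 504, C* ≈ 27, P* ≈ 13.2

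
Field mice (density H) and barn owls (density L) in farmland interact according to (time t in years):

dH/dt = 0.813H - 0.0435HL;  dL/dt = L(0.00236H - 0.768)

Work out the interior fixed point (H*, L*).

Set dL/dt = 0 with L > 0: 0.00236H - 0.768 = 0, so H* = 0.768/0.00236 = 325.
Set dH/dt = 0 with H > 0: 0.813 - 0.0435L = 0, so L* = 0.813/0.0435 = 18.7.

H* ≈ 325, L* ≈ 18.7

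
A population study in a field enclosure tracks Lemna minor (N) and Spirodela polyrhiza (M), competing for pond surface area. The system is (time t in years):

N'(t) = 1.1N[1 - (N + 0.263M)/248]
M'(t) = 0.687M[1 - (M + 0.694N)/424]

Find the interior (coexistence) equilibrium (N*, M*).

Setting both brackets to zero gives the nullclines N + 0.263M = 248 and 0.694N + M = 424.
Substituting M = 424 - 0.694N into the first: N(1 - 0.263·0.694) = 248 - 0.263·424.
So N* = 136/0.817 = 167, and then M* = 424 - 0.694·167 = 308.

N* ≈ 167, M* ≈ 308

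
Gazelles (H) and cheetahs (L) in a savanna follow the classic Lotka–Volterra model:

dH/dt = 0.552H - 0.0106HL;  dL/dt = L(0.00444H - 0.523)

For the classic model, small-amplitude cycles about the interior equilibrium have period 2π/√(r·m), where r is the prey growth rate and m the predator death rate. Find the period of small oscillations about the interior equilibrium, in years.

T ≈ 11.7 years

Here r = 0.552 and m = 0.523, so r·m = 0.289.
ω = √0.289 = 0.537 per year, hence T = 2π/ω ≈ 11.7 years.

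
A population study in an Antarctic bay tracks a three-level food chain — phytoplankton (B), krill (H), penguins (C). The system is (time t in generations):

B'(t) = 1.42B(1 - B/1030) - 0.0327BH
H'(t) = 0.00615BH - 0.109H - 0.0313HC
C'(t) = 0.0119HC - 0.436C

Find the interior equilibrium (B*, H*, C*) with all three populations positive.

B* ≈ 161, H* ≈ 36.6, C* ≈ 28.1

From dC/dt = 0: 0.0119H* = 0.436, so H* = 36.6.
From dB/dt = 0: 1.42(1 - B*/1030) = 0.0327·36.6, giving B* = 1030·(1 - 0.844) = 161.
From dH/dt = 0: 0.00615·161 - 0.109 = 0.0313C*, so C* = 0.881/0.0313 = 28.1.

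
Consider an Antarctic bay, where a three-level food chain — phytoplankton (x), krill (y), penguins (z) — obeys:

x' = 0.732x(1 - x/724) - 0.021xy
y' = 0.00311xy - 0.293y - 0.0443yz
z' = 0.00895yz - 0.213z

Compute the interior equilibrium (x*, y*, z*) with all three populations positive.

From dz/dt = 0: 0.00895y* = 0.213, so y* = 23.8.
From dx/dt = 0: 0.732(1 - x*/724) = 0.021·23.8, giving x* = 724·(1 - 0.683) = 230.
From dy/dt = 0: 0.00311·230 - 0.293 = 0.0443z*, so z* = 0.421/0.0443 = 9.51.

x* ≈ 230, y* ≈ 23.8, z* ≈ 9.51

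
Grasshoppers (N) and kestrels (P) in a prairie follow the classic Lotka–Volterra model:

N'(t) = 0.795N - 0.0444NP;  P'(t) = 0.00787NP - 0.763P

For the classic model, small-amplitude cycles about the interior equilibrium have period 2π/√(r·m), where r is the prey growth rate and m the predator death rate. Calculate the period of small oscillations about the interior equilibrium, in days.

T ≈ 8.07 days

Here r = 0.795 and m = 0.763, so r·m = 0.607.
ω = √0.607 = 0.779 per day, hence T = 2π/ω ≈ 8.07 days.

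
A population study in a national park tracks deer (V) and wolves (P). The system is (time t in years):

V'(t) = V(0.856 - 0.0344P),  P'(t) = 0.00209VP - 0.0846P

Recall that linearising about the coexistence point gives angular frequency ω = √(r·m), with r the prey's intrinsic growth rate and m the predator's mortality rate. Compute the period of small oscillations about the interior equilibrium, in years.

T ≈ 23.3 years

Here r = 0.856 and m = 0.0846, so r·m = 0.0724.
ω = √0.0724 = 0.269 per year, hence T = 2π/ω ≈ 23.3 years.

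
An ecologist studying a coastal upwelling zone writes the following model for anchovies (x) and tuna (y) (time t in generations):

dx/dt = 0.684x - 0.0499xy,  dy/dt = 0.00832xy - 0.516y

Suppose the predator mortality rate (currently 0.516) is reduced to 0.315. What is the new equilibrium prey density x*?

At the interior fixed point, setting dy/dt = 0 with y > 0 fixes x* = (predator death rate)/(xy coefficient) — independent of the other coefficients.
With the change, x* = 0.315/0.00832 = 37.9; it falls from 62.

x* ≈ 37.9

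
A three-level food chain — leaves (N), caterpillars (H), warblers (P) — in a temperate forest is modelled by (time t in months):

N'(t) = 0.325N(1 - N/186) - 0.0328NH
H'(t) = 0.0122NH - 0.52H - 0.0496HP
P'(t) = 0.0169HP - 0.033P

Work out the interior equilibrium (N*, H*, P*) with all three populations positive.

N* ≈ 149, H* ≈ 1.95, P* ≈ 26.3

From dP/dt = 0: 0.0169H* = 0.033, so H* = 1.95.
From dN/dt = 0: 0.325(1 - N*/186) = 0.0328·1.95, giving N* = 186·(1 - 0.197) = 149.
From dH/dt = 0: 0.0122·149 - 0.52 = 0.0496P*, so P* = 1.3/0.0496 = 26.3.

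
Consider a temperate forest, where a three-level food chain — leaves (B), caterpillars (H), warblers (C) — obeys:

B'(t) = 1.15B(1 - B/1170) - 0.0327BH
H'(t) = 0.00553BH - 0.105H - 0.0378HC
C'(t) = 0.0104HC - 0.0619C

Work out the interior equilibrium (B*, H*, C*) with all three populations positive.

From dC/dt = 0: 0.0104H* = 0.0619, so H* = 5.95.
From dB/dt = 0: 1.15(1 - B*/1170) = 0.0327·5.95, giving B* = 1170·(1 - 0.169) = 972.
From dH/dt = 0: 0.00553·972 - 0.105 = 0.0378C*, so C* = 5.27/0.0378 = 139.

B* ≈ 972, H* ≈ 5.95, C* ≈ 139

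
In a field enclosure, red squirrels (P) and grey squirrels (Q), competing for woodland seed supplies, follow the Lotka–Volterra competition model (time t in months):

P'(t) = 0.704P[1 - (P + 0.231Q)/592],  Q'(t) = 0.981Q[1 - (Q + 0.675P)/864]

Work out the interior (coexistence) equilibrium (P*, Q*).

Setting both brackets to zero gives the nullclines P + 0.231Q = 592 and 0.675P + Q = 864.
Substituting Q = 864 - 0.675P into the first: P(1 - 0.231·0.675) = 592 - 0.231·864.
So P* = 392/0.844 = 465, and then Q* = 864 - 0.675·465 = 550.

P* ≈ 465, Q* ≈ 550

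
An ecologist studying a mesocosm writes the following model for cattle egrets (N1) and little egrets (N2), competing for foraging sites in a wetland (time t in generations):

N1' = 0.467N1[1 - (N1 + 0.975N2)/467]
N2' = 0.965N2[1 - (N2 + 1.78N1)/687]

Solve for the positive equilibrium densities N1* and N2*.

Setting both brackets to zero gives the nullclines N1 + 0.975N2 = 467 and 1.78N1 + N2 = 687.
Substituting N2 = 687 - 1.78N1 into the first: N1(1 - 0.975·1.78) = 467 - 0.975·687.
So N1* = -203/-0.736 = 276, and then N2* = 687 - 1.78·276 = 196.

N1* ≈ 276, N2* ≈ 196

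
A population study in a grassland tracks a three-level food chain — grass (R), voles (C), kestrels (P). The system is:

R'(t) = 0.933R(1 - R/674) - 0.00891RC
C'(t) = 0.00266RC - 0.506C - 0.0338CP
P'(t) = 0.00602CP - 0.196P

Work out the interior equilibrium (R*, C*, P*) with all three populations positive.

R* ≈ 464, C* ≈ 32.6, P* ≈ 21.6

From dP/dt = 0: 0.00602C* = 0.196, so C* = 32.6.
From dR/dt = 0: 0.933(1 - R*/674) = 0.00891·32.6, giving R* = 674·(1 - 0.311) = 464.
From dC/dt = 0: 0.00266·464 - 0.506 = 0.0338P*, so P* = 0.729/0.0338 = 21.6.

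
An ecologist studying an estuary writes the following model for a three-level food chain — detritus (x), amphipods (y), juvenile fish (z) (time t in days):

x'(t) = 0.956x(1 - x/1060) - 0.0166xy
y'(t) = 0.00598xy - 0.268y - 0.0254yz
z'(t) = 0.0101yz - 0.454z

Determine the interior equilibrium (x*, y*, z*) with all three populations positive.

x* ≈ 233, y* ≈ 45, z* ≈ 44.2

From dz/dt = 0: 0.0101y* = 0.454, so y* = 45.
From dx/dt = 0: 0.956(1 - x*/1060) = 0.0166·45, giving x* = 1060·(1 - 0.781) = 233.
From dy/dt = 0: 0.00598·233 - 0.268 = 0.0254z*, so z* = 1.12/0.0254 = 44.2.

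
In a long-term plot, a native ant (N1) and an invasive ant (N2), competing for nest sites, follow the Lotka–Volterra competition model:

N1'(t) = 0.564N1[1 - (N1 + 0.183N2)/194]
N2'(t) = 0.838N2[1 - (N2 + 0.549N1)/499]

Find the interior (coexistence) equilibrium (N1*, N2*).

Setting both brackets to zero gives the nullclines N1 + 0.183N2 = 194 and 0.549N1 + N2 = 499.
Substituting N2 = 499 - 0.549N1 into the first: N1(1 - 0.183·0.549) = 194 - 0.183·499.
So N1* = 103/0.9 = 114, and then N2* = 499 - 0.549·114 = 436.

N1* ≈ 114, N2* ≈ 436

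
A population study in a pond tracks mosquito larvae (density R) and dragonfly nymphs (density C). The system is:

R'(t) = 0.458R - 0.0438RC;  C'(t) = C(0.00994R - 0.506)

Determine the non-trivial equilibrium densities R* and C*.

Set dC/dt = 0 with C > 0: 0.00994R - 0.506 = 0, so R* = 0.506/0.00994 = 50.9.
Set dR/dt = 0 with R > 0: 0.458 - 0.0438C = 0, so C* = 0.458/0.0438 = 10.5.

R* ≈ 50.9, C* ≈ 10.5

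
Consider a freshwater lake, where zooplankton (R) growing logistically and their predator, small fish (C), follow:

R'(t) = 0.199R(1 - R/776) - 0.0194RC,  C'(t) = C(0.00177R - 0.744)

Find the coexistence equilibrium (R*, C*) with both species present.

From dC/dt = 0 with C > 0: 0.00177R* = 0.744, so R* = 420.
Substitute into dR/dt = 0: 0.199(1 - 420/776) = 0.0194C*.
The bracket is 0.458, giving C* = 0.0912/0.0194 = 4.7.

R* ≈ 420, C* ≈ 4.7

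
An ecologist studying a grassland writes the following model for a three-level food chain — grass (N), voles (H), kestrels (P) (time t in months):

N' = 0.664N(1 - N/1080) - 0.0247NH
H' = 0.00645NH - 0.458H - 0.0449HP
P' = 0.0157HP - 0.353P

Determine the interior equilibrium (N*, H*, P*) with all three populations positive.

N* ≈ 177, H* ≈ 22.5, P* ≈ 15.2

From dP/dt = 0: 0.0157H* = 0.353, so H* = 22.5.
From dN/dt = 0: 0.664(1 - N*/1080) = 0.0247·22.5, giving N* = 1080·(1 - 0.836) = 177.
From dH/dt = 0: 0.00645·177 - 0.458 = 0.0449P*, so P* = 0.682/0.0449 = 15.2.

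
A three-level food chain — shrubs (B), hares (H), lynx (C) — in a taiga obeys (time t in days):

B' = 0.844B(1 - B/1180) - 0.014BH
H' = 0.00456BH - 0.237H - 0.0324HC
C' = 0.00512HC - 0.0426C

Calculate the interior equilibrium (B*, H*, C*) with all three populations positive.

B* ≈ 1020, H* ≈ 8.32, C* ≈ 136

From dC/dt = 0: 0.00512H* = 0.0426, so H* = 8.32.
From dB/dt = 0: 0.844(1 - B*/1180) = 0.014·8.32, giving B* = 1180·(1 - 0.138) = 1020.
From dH/dt = 0: 0.00456·1020 - 0.237 = 0.0324C*, so C* = 4.4/0.0324 = 136.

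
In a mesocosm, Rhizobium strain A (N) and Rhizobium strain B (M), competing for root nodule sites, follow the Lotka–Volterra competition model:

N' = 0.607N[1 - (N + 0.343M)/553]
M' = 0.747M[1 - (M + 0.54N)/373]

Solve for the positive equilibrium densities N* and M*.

Setting both brackets to zero gives the nullclines N + 0.343M = 553 and 0.54N + M = 373.
Substituting M = 373 - 0.54N into the first: N(1 - 0.343·0.54) = 553 - 0.343·373.
So N* = 425/0.815 = 522, and then M* = 373 - 0.54·522 = 91.3.

N* ≈ 522, M* ≈ 91.3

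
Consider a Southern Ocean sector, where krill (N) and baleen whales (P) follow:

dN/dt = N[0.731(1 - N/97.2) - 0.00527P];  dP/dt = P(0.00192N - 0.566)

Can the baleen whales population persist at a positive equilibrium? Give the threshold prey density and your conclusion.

Threshold N = 295; K < 295, so no, the predator goes extinct.

The predator equation gives dP/dt > 0 only when N > 0.566/0.00192 = 295.
Without the predator, N → K = 97.2. Since 97.2 < 295, the predator cannot invade.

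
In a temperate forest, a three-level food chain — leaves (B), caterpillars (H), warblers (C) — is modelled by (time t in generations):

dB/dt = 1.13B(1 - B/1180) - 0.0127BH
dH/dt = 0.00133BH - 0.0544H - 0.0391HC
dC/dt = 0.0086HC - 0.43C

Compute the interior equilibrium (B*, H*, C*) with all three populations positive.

From dC/dt = 0: 0.0086H* = 0.43, so H* = 50.
From dB/dt = 0: 1.13(1 - B*/1180) = 0.0127·50, giving B* = 1180·(1 - 0.562) = 517.
From dH/dt = 0: 0.00133·517 - 0.0544 = 0.0391C*, so C* = 0.633/0.0391 = 16.2.

B* ≈ 517, H* ≈ 50, C* ≈ 16.2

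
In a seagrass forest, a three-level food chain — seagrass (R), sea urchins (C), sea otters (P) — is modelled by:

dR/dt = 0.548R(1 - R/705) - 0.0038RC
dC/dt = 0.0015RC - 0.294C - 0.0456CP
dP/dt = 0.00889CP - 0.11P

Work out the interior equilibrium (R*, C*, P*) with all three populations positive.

From dP/dt = 0: 0.00889C* = 0.11, so C* = 12.4.
From dR/dt = 0: 0.548(1 - R*/705) = 0.0038·12.4, giving R* = 705·(1 - 0.0858) = 645.
From dC/dt = 0: 0.0015·645 - 0.294 = 0.0456P*, so P* = 0.673/0.0456 = 14.8.

R* ≈ 645, C* ≈ 12.4, P* ≈ 14.8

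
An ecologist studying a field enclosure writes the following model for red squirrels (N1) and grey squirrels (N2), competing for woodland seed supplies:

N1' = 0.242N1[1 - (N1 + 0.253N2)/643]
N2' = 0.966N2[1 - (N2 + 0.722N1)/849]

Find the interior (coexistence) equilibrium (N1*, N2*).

N1* ≈ 524, N2* ≈ 471

Setting both brackets to zero gives the nullclines N1 + 0.253N2 = 643 and 0.722N1 + N2 = 849.
Substituting N2 = 849 - 0.722N1 into the first: N1(1 - 0.253·0.722) = 643 - 0.253·849.
So N1* = 428/0.817 = 524, and then N2* = 849 - 0.722·524 = 471.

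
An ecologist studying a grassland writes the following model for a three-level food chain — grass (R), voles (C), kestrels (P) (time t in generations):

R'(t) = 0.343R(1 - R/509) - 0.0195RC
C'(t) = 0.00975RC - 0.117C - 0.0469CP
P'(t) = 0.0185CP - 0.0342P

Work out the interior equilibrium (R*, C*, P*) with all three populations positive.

R* ≈ 456, C* ≈ 1.85, P* ≈ 92.2

From dP/dt = 0: 0.0185C* = 0.0342, so C* = 1.85.
From dR/dt = 0: 0.343(1 - R*/509) = 0.0195·1.85, giving R* = 509·(1 - 0.105) = 456.
From dC/dt = 0: 0.00975·456 - 0.117 = 0.0469P*, so P* = 4.32/0.0469 = 92.2.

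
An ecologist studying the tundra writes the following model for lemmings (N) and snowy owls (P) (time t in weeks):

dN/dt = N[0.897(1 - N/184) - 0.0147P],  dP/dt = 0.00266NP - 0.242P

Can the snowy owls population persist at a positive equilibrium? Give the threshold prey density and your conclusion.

The predator equation gives dP/dt > 0 only when N > 0.242/0.00266 = 91.
Without the predator, N → K = 184. Since 184 > 91, the predator can invade and persist.

Threshold N = 91; K > 91, so yes, the predator persists.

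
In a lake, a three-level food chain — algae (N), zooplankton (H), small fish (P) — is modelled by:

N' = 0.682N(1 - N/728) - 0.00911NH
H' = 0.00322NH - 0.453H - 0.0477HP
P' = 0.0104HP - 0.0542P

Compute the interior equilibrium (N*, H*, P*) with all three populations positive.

From dP/dt = 0: 0.0104H* = 0.0542, so H* = 5.21.
From dN/dt = 0: 0.682(1 - N*/728) = 0.00911·5.21, giving N* = 728·(1 - 0.0696) = 677.
From dH/dt = 0: 0.00322·677 - 0.453 = 0.0477P*, so P* = 1.73/0.0477 = 36.2.

N* ≈ 677, H* ≈ 5.21, P* ≈ 36.2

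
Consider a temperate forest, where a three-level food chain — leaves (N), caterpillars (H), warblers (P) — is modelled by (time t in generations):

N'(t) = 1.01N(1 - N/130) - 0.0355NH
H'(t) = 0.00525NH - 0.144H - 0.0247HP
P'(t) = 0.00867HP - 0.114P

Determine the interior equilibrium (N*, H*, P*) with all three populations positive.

N* ≈ 69.9, H* ≈ 13.1, P* ≈ 9.03

From dP/dt = 0: 0.00867H* = 0.114, so H* = 13.1.
From dN/dt = 0: 1.01(1 - N*/130) = 0.0355·13.1, giving N* = 130·(1 - 0.462) = 69.9.
From dH/dt = 0: 0.00525·69.9 - 0.144 = 0.0247P*, so P* = 0.223/0.0247 = 9.03.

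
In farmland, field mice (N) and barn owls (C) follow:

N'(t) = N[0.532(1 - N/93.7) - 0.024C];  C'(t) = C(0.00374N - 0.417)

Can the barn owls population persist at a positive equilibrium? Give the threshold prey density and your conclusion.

Threshold N = 111; K < 111, so no, the predator goes extinct.

The predator equation gives dC/dt > 0 only when N > 0.417/0.00374 = 111.
Without the predator, N → K = 93.7. Since 93.7 < 111, the predator cannot invade.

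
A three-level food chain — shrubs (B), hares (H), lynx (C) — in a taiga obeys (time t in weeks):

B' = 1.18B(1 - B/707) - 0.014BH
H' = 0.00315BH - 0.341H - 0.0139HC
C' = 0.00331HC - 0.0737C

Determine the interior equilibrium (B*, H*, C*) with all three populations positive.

From dC/dt = 0: 0.00331H* = 0.0737, so H* = 22.3.
From dB/dt = 0: 1.18(1 - B*/707) = 0.014·22.3, giving B* = 707·(1 - 0.264) = 520.
From dH/dt = 0: 0.00315·520 - 0.341 = 0.0139C*, so C* = 1.3/0.0139 = 93.4.

B* ≈ 520, H* ≈ 22.3, C* ≈ 93.4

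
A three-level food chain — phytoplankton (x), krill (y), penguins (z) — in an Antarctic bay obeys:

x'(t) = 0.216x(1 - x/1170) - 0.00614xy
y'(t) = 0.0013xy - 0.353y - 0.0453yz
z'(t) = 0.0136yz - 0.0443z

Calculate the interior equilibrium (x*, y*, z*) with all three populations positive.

From dz/dt = 0: 0.0136y* = 0.0443, so y* = 3.26.
From dx/dt = 0: 0.216(1 - x*/1170) = 0.00614·3.26, giving x* = 1170·(1 - 0.0926) = 1060.
From dy/dt = 0: 0.0013·1060 - 0.353 = 0.0453z*, so z* = 1.03/0.0453 = 22.7.

x* ≈ 1060, y* ≈ 3.26, z* ≈ 22.7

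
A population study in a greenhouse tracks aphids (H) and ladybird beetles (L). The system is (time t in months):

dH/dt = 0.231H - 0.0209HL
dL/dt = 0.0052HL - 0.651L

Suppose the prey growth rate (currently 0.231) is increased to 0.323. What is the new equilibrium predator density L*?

At the interior fixed point, setting dH/dt = 0 with H > 0 fixes L* = (prey growth rate)/(HL coefficient) — independent of the other coefficients.
With the change, L* = 0.323/0.0209 = 15.5; it rises from 11.1.

L* ≈ 15.5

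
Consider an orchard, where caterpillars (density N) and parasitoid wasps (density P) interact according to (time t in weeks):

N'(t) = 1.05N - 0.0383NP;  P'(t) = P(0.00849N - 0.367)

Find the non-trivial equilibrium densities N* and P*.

Set dP/dt = 0 with P > 0: 0.00849N - 0.367 = 0, so N* = 0.367/0.00849 = 43.2.
Set dN/dt = 0 with N > 0: 1.05 - 0.0383P = 0, so P* = 1.05/0.0383 = 27.4.

N* ≈ 43.2, P* ≈ 27.4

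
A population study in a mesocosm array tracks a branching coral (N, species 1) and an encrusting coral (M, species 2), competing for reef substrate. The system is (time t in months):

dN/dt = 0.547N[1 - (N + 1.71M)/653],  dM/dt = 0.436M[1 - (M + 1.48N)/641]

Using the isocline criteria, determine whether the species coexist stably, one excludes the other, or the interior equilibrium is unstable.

Compare the nullcline intercepts: K1/α12 = 653/1.71 = 382 < K2 = 641; K2/α21 = 641/1.48 = 433 < K1 = 653.
Since both are reversed, neither can invade when rare; the interior point is a saddle.

unstable coexistence (outcome depends on initial conditions)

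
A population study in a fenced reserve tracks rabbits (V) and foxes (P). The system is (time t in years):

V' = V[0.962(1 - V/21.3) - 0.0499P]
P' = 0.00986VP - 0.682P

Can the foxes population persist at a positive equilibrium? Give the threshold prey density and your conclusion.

Threshold V = 69.2; K < 69.2, so no, the predator goes extinct.

The predator equation gives dP/dt > 0 only when V > 0.682/0.00986 = 69.2.
Without the predator, V → K = 21.3. Since 21.3 < 69.2, the predator cannot invade.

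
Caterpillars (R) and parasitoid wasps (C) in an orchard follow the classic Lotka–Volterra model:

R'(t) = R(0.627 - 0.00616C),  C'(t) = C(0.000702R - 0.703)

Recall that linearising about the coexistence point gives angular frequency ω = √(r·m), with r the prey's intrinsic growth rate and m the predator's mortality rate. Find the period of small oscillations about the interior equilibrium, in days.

Here r = 0.627 and m = 0.703, so r·m = 0.441.
ω = √0.441 = 0.664 per day, hence T = 2π/ω ≈ 9.46 days.

T ≈ 9.46 days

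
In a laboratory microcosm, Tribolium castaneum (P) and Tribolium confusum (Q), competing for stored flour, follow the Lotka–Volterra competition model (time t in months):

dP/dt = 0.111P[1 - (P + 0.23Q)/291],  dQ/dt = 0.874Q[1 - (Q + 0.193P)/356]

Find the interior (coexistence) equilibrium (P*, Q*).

P* ≈ 219, Q* ≈ 314

Setting both brackets to zero gives the nullclines P + 0.23Q = 291 and 0.193P + Q = 356.
Substituting Q = 356 - 0.193P into the first: P(1 - 0.23·0.193) = 291 - 0.23·356.
So P* = 209/0.956 = 219, and then Q* = 356 - 0.193·219 = 314.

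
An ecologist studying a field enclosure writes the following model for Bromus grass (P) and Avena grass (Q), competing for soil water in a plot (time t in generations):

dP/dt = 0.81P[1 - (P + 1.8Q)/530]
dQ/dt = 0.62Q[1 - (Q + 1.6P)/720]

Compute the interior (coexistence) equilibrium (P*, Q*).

Setting both brackets to zero gives the nullclines P + 1.8Q = 530 and 1.6P + Q = 720.
Substituting Q = 720 - 1.6P into the first: P(1 - 1.8·1.6) = 530 - 1.8·720.
So P* = -766/-1.88 = 407, and then Q* = 720 - 1.6·407 = 68.1.

P* ≈ 407, Q* ≈ 68.1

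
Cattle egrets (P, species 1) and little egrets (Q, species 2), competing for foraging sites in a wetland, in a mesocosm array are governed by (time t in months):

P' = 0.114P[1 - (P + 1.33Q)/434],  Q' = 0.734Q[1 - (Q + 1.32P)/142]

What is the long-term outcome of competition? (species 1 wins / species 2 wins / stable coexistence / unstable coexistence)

species 1 excludes species 2

Compare the nullcline intercepts: K1/α12 = 434/1.33 = 326 > K2 = 142; K2/α21 = 142/1.32 = 108 < K1 = 434.
Since the inequalities point opposite ways, species 1 can invade but species 2 cannot.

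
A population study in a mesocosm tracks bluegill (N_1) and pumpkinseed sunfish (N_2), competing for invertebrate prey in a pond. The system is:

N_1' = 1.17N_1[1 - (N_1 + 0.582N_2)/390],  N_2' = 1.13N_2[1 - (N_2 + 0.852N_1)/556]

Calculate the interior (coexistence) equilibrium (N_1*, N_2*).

Setting both brackets to zero gives the nullclines N_1 + 0.582N_2 = 390 and 0.852N_1 + N_2 = 556.
Substituting N_2 = 556 - 0.852N_1 into the first: N_1(1 - 0.582·0.852) = 390 - 0.582·556.
So N_1* = 66.4/0.504 = 132, and then N_2* = 556 - 0.852·132 = 444.

N_1* ≈ 132, N_2* ≈ 444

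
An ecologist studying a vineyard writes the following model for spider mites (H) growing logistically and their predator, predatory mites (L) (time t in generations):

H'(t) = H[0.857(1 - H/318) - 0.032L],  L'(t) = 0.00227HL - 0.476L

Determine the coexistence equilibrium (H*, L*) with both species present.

From dL/dt = 0 with L > 0: 0.00227H* = 0.476, so H* = 210.
Substitute into dH/dt = 0: 0.857(1 - 210/318) = 0.032L*.
The bracket is 0.341, giving L* = 0.292/0.032 = 9.12.

H* ≈ 210, L* ≈ 9.12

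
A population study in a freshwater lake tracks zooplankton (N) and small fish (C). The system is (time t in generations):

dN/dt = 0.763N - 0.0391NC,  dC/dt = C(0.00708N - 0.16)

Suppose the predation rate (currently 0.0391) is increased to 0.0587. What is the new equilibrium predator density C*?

At the interior fixed point, setting dN/dt = 0 with N > 0 fixes C* = (prey growth rate)/(NC coefficient) — independent of the other coefficients.
With the change, C* = 0.763/0.0587 = 13; it falls from 19.5.

C* ≈ 13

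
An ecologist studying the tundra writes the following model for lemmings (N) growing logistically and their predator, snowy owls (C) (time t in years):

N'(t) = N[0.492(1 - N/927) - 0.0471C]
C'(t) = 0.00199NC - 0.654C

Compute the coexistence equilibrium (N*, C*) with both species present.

From dC/dt = 0 with C > 0: 0.00199N* = 0.654, so N* = 329.
Substitute into dN/dt = 0: 0.492(1 - 329/927) = 0.0471C*.
The bracket is 0.645, giving C* = 0.318/0.0471 = 6.74.

N* ≈ 329, C* ≈ 6.74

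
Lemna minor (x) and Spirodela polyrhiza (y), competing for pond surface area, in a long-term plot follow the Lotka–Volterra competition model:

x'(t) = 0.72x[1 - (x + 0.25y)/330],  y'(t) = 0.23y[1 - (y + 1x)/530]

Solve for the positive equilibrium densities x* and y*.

x* ≈ 263, y* ≈ 267

Setting both brackets to zero gives the nullclines x + 0.25y = 330 and 1x + y = 530.
Substituting y = 530 - 1x into the first: x(1 - 0.25·1) = 330 - 0.25·530.
So x* = 198/0.75 = 263, and then y* = 530 - 1·263 = 267.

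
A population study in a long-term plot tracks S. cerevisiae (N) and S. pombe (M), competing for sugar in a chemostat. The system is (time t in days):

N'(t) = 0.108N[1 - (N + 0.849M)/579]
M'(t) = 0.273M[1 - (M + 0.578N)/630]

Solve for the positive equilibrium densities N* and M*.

Setting both brackets to zero gives the nullclines N + 0.849M = 579 and 0.578N + M = 630.
Substituting M = 630 - 0.578N into the first: N(1 - 0.849·0.578) = 579 - 0.849·630.
So N* = 44.1/0.509 = 86.7, and then M* = 630 - 0.578·86.7 = 580.

N* ≈ 86.7, M* ≈ 580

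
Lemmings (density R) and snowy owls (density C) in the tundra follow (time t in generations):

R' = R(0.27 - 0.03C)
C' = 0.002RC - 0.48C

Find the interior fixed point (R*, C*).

R* ≈ 240, C* ≈ 9

Set dC/dt = 0 with C > 0: 0.002R - 0.48 = 0, so R* = 0.48/0.002 = 240.
Set dR/dt = 0 with R > 0: 0.27 - 0.03C = 0, so C* = 0.27/0.03 = 9.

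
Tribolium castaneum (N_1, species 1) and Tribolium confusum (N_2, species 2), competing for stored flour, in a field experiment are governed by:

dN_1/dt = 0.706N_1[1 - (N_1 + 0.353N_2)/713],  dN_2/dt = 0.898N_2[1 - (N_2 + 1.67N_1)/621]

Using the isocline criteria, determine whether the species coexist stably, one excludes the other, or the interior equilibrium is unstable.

species 1 excludes species 2

Compare the nullcline intercepts: K1/α12 = 713/0.353 = 2020 > K2 = 621; K2/α21 = 621/1.67 = 372 < K1 = 713.
Since the inequalities point opposite ways, species 1 can invade but species 2 cannot.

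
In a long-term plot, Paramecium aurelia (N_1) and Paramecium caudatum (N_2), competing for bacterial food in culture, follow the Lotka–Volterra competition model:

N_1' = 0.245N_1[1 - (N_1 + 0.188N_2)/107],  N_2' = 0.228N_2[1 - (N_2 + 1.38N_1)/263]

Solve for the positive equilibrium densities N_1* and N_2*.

N_1* ≈ 77.7, N_2* ≈ 156

Setting both brackets to zero gives the nullclines N_1 + 0.188N_2 = 107 and 1.38N_1 + N_2 = 263.
Substituting N_2 = 263 - 1.38N_1 into the first: N_1(1 - 0.188·1.38) = 107 - 0.188·263.
So N_1* = 57.6/0.741 = 77.7, and then N_2* = 263 - 1.38·77.7 = 156.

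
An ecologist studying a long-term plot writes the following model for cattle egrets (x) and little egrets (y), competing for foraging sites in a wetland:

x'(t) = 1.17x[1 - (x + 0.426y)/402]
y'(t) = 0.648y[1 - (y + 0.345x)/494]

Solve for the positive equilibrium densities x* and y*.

Setting both brackets to zero gives the nullclines x + 0.426y = 402 and 0.345x + y = 494.
Substituting y = 494 - 0.345x into the first: x(1 - 0.426·0.345) = 402 - 0.426·494.
So x* = 192/0.853 = 225, and then y* = 494 - 0.345·225 = 417.

x* ≈ 225, y* ≈ 417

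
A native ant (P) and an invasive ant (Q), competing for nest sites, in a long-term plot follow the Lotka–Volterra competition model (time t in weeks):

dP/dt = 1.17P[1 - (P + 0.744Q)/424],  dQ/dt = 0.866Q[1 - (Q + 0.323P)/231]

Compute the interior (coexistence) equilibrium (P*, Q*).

Setting both brackets to zero gives the nullclines P + 0.744Q = 424 and 0.323P + Q = 231.
Substituting Q = 231 - 0.323P into the first: P(1 - 0.744·0.323) = 424 - 0.744·231.
So P* = 252/0.76 = 332, and then Q* = 231 - 0.323·332 = 124.

P* ≈ 332, Q* ≈ 124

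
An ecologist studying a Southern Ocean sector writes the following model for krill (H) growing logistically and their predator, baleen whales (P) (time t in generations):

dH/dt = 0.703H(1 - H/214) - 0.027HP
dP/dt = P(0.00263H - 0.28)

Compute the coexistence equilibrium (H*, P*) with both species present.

From dP/dt = 0 with P > 0: 0.00263H* = 0.28, so H* = 106.
Substitute into dH/dt = 0: 0.703(1 - 106/214) = 0.027P*.
The bracket is 0.503, giving P* = 0.353/0.027 = 13.1.

H* ≈ 106, P* ≈ 13.1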